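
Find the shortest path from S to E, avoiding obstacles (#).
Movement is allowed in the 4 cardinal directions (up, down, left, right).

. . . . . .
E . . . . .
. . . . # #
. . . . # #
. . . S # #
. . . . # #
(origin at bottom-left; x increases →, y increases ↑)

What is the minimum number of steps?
6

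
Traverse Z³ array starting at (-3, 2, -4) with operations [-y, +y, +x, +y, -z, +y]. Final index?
(-2, 4, -5)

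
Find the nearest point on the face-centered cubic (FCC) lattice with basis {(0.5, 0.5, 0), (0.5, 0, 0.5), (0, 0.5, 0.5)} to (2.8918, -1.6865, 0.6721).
(3, -1.5, 0.5)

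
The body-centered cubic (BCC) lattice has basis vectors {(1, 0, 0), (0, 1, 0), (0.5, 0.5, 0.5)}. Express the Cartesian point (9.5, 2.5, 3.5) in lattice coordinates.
6b₁ - b₂ + 7b₃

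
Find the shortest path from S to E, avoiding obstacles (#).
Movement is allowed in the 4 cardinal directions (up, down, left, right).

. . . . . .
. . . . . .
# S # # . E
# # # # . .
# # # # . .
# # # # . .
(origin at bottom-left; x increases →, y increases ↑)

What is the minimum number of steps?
6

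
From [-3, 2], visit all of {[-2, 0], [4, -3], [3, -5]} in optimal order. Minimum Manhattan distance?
15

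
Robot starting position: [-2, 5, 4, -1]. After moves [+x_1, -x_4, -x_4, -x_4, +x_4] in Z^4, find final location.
(-1, 5, 4, -3)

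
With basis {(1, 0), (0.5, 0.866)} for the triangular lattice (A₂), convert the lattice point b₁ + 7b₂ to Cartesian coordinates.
(4.5, 6.062)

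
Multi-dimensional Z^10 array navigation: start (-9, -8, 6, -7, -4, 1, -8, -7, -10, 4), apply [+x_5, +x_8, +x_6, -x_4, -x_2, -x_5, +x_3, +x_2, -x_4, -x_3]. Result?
(-9, -8, 6, -9, -4, 2, -8, -6, -10, 4)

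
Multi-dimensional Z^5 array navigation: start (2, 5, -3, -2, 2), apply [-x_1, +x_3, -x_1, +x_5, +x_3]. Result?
(0, 5, -1, -2, 3)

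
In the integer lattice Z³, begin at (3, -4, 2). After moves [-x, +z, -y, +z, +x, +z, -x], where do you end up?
(2, -5, 5)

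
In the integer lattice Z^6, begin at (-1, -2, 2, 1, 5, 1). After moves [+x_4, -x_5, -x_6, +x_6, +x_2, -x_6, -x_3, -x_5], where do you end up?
(-1, -1, 1, 2, 3, 0)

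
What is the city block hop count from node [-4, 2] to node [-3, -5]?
8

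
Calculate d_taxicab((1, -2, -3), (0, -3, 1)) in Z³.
6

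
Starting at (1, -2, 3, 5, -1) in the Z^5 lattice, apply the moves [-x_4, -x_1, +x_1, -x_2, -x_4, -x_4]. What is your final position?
(1, -3, 3, 2, -1)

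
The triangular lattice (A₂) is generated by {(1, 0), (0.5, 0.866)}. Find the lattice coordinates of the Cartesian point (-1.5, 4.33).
-4b₁ + 5b₂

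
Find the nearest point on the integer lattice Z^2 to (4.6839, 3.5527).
(5, 4)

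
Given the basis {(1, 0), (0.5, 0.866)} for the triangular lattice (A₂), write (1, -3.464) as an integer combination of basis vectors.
3b₁ - 4b₂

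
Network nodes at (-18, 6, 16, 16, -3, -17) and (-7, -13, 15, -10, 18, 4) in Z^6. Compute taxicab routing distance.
99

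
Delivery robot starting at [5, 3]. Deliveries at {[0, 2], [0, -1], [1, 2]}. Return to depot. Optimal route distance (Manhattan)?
18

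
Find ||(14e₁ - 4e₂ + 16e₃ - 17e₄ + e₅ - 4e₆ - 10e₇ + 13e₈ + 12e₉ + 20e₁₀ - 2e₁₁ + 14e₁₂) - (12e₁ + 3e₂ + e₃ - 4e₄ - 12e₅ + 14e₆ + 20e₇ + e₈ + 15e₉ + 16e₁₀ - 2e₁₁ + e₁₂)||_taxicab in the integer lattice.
130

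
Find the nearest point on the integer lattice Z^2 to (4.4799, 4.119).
(4, 4)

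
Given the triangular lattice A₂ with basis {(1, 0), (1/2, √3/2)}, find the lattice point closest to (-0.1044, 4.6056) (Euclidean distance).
(-0.5, 4.33)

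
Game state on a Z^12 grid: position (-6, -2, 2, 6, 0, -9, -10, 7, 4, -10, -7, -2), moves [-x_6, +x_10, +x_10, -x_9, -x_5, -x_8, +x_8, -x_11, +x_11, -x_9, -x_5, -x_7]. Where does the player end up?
(-6, -2, 2, 6, -2, -10, -11, 7, 2, -8, -7, -2)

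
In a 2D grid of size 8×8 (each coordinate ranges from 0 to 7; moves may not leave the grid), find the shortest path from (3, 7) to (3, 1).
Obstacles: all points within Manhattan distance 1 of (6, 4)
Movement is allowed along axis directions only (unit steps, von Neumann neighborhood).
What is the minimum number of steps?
6
(one shortest path: (3, 7) → (3, 6) → (3, 5) → (3, 4) → (3, 3) → (3, 2) → (3, 1))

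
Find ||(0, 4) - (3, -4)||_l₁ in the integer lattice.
11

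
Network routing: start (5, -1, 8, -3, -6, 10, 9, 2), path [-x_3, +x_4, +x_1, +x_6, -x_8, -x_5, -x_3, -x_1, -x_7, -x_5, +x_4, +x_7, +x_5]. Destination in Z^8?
(5, -1, 6, -1, -7, 11, 9, 1)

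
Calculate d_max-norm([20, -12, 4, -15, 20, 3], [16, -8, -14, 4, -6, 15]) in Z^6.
26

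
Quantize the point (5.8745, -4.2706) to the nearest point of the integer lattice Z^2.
(6, -4)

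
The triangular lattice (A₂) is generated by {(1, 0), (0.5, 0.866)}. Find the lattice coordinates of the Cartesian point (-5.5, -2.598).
-4b₁ - 3b₂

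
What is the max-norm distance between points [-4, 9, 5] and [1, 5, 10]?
5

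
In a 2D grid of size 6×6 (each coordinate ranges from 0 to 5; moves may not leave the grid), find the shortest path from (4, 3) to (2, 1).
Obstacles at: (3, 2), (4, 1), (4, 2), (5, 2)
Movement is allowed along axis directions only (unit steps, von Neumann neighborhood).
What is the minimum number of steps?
4
(one shortest path: (4, 3) → (3, 3) → (2, 3) → (2, 2) → (2, 1))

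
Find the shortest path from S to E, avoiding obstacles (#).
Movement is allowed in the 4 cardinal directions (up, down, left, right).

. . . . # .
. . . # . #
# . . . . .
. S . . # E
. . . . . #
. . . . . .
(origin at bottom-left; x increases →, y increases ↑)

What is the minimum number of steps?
6
(one shortest path: (1, 2) → (2, 2) → (3, 2) → (3, 3) → (4, 3) → (5, 3) → (5, 2))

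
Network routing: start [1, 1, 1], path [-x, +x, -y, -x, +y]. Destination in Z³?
(0, 1, 1)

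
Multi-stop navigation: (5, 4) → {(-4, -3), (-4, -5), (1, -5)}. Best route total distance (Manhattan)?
20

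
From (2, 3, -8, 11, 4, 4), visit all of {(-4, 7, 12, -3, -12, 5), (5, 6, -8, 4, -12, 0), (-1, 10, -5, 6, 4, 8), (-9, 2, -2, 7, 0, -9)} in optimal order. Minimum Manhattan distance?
153
(one optimal route: (2, 3, -8, 11, 4, 4) → (-1, 10, -5, 6, 4, 8) → (-9, 2, -2, 7, 0, -9) → (5, 6, -8, 4, -12, 0) → (-4, 7, 12, -3, -12, 5))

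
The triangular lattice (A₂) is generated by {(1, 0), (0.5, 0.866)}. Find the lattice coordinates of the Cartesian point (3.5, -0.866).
4b₁ - b₂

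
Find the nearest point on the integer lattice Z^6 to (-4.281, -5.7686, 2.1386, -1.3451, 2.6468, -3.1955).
(-4, -6, 2, -1, 3, -3)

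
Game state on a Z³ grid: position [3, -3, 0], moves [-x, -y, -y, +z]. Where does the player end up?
(2, -5, 1)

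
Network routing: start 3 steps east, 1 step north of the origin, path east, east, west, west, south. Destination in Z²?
(3, 0)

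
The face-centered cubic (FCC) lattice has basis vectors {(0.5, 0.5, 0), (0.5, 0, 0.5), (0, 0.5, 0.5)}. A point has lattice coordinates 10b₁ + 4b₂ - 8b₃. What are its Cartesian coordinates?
(7, 1, -2)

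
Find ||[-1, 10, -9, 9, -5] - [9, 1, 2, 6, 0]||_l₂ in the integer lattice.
18.3303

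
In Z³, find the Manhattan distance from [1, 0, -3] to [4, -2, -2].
6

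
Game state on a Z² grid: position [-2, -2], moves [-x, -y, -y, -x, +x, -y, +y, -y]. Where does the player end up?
(-3, -5)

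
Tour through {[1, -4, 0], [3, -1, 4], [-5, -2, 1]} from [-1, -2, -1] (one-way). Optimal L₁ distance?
24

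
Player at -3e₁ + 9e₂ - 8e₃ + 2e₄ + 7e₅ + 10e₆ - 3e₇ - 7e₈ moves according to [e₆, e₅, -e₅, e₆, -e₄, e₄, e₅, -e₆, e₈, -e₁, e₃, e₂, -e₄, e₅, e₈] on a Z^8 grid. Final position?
(-4, 10, -7, 1, 9, 11, -3, -5)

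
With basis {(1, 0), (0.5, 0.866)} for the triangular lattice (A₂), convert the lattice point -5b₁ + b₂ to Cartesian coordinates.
(-4.5, 0.866)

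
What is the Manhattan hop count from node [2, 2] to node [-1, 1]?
4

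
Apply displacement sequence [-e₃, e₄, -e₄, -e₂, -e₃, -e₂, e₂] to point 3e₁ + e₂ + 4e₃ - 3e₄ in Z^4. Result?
(3, 0, 2, -3)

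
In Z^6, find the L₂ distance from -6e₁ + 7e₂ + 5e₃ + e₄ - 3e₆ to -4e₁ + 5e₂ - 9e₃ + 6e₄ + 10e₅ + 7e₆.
20.7123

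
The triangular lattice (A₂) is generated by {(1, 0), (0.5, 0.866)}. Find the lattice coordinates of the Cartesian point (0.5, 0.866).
b₂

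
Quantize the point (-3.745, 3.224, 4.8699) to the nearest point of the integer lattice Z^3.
(-4, 3, 5)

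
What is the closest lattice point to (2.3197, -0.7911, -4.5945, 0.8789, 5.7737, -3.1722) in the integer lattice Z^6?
(2, -1, -5, 1, 6, -3)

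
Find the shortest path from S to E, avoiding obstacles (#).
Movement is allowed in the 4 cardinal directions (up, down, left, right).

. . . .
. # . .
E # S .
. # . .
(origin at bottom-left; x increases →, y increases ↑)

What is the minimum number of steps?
6
(one shortest path: (2, 1) → (2, 2) → (2, 3) → (1, 3) → (0, 3) → (0, 2) → (0, 1))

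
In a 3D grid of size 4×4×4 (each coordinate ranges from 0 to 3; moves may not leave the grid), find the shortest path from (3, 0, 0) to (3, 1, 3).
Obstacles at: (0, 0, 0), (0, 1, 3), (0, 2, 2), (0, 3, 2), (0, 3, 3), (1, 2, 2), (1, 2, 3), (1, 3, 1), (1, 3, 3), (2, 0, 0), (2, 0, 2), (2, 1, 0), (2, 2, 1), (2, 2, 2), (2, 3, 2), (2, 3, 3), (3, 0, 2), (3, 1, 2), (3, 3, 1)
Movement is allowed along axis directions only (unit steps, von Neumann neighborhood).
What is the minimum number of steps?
6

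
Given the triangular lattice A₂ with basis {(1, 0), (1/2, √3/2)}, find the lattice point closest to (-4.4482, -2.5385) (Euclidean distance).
(-4.5, -2.598)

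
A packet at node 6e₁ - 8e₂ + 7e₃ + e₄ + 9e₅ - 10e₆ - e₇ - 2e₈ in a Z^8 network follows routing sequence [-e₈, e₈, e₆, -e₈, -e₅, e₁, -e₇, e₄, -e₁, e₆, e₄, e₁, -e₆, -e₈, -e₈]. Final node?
(7, -8, 7, 3, 8, -9, -2, -5)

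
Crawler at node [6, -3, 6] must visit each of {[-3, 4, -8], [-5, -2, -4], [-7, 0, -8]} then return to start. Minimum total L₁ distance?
68
(one optimal route: (6, -3, 6) → (-3, 4, -8) → (-7, 0, -8) → (-5, -2, -4) → (6, -3, 6))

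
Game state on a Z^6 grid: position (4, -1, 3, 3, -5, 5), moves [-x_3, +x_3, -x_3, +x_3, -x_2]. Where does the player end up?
(4, -2, 3, 3, -5, 5)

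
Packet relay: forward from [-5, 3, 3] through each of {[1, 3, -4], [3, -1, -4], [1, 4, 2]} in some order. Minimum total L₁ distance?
21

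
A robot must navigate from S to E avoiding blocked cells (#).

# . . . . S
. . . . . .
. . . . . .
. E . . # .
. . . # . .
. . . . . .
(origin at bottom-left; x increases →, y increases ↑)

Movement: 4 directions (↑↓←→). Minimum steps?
7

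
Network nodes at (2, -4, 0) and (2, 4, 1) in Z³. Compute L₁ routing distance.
9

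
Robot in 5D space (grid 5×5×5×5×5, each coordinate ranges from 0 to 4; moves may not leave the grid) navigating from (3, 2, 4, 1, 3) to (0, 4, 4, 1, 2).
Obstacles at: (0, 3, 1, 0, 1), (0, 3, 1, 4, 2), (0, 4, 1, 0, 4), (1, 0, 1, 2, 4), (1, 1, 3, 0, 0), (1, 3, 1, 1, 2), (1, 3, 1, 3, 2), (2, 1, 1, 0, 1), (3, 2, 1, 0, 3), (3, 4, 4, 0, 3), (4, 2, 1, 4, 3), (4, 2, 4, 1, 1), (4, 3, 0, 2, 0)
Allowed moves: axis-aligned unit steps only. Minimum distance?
6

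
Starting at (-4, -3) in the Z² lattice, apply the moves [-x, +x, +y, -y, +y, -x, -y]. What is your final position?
(-5, -3)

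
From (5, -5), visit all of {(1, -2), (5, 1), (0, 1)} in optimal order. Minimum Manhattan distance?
15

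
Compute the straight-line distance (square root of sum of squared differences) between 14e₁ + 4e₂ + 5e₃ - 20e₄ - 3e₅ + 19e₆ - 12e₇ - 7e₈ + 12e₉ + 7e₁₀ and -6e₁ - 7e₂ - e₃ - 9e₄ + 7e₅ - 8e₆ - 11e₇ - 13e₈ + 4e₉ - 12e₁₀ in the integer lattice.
44.3734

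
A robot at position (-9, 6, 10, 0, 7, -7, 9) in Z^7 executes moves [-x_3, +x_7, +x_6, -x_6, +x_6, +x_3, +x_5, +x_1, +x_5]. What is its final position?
(-8, 6, 10, 0, 9, -6, 10)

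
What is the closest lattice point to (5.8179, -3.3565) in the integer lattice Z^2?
(6, -3)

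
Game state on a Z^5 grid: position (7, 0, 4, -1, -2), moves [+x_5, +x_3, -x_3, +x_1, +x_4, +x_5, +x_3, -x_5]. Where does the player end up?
(8, 0, 5, 0, -1)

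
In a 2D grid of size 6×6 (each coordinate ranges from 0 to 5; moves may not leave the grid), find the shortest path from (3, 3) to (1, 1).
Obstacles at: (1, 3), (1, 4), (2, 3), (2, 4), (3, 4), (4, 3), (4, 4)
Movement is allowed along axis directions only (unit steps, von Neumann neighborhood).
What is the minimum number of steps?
4
(one shortest path: (3, 3) → (3, 2) → (2, 2) → (1, 2) → (1, 1))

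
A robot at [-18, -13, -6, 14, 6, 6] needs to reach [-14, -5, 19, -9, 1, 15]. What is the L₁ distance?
74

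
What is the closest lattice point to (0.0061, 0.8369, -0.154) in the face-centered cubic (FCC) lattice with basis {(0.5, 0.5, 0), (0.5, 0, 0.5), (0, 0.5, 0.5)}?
(0, 1, 0)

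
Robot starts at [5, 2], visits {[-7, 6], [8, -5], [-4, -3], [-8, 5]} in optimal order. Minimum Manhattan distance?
38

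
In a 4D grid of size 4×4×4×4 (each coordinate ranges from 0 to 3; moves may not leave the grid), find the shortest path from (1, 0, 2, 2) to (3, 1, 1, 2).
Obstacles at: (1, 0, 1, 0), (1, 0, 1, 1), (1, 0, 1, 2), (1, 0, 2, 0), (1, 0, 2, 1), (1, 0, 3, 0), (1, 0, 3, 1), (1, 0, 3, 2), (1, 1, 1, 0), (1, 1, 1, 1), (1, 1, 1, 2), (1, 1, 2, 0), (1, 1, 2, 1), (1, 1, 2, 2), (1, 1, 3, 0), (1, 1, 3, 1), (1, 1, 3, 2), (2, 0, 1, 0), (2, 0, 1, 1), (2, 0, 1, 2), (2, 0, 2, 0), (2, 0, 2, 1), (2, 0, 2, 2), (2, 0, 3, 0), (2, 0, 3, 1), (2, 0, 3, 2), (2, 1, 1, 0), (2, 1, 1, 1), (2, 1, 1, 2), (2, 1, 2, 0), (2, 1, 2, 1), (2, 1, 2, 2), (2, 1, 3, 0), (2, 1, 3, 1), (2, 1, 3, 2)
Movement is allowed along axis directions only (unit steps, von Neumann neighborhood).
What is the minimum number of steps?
6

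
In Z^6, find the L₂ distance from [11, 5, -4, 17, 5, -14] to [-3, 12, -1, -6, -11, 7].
38.4708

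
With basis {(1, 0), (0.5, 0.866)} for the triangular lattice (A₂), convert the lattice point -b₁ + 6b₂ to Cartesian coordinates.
(2, 5.196)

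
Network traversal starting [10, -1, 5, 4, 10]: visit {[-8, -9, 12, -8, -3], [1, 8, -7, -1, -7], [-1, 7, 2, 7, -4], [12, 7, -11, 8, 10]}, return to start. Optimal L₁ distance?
202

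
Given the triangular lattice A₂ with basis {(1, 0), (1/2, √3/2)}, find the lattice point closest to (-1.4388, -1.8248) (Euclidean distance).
(-1, -1.732)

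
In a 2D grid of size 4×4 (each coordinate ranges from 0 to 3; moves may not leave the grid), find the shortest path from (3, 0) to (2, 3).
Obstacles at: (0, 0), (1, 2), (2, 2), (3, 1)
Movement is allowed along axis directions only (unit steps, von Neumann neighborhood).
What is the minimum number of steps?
8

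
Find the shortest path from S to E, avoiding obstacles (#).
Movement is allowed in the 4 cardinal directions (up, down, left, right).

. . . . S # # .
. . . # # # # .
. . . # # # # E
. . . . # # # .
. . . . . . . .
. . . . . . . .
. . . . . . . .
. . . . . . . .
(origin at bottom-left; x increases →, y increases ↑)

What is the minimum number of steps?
13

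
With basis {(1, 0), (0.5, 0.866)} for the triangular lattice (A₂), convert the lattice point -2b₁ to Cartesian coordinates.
(-2, 0)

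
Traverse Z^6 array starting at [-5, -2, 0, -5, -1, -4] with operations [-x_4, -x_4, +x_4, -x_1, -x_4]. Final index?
(-6, -2, 0, -7, -1, -4)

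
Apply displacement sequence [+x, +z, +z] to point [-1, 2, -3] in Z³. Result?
(0, 2, -1)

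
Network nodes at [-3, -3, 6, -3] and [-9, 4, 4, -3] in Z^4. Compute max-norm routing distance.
7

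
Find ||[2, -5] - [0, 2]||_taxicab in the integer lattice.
9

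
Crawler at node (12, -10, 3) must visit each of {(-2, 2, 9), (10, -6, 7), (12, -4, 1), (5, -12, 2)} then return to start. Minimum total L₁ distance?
78
(one optimal route: (12, -10, 3) → (12, -4, 1) → (10, -6, 7) → (-2, 2, 9) → (5, -12, 2) → (12, -10, 3))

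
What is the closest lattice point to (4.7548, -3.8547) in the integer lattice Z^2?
(5, -4)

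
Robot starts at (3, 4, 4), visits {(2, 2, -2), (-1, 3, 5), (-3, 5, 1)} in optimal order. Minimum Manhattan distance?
25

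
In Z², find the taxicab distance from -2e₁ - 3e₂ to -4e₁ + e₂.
6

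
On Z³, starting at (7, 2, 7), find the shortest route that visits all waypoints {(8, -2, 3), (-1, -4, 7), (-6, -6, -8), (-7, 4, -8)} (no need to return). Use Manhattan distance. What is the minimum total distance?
57
(one optimal route: (7, 2, 7) → (8, -2, 3) → (-1, -4, 7) → (-6, -6, -8) → (-7, 4, -8))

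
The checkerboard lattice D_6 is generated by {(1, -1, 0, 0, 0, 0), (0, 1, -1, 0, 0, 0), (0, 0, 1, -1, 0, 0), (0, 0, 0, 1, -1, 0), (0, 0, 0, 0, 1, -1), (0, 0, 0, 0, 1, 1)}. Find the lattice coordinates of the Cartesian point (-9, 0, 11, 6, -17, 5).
-9b₁ - 9b₂ + 2b₃ + 8b₄ - 7b₅ - 2b₆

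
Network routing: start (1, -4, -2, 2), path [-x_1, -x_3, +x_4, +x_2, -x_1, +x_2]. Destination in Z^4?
(-1, -2, -3, 3)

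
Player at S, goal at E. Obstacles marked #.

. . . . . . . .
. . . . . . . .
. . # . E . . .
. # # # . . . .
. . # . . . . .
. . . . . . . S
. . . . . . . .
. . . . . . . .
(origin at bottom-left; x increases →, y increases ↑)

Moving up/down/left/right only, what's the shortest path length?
6
(one shortest path: (7, 2) → (6, 2) → (5, 2) → (4, 2) → (4, 3) → (4, 4) → (4, 5))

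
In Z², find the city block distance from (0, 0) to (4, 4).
8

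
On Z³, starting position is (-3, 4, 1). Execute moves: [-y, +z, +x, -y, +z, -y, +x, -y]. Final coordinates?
(-1, 0, 3)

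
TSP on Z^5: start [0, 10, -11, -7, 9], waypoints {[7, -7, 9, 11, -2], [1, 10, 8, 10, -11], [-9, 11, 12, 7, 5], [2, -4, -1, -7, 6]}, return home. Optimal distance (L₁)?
192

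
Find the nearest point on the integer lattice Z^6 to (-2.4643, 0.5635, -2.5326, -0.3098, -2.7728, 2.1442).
(-2, 1, -3, 0, -3, 2)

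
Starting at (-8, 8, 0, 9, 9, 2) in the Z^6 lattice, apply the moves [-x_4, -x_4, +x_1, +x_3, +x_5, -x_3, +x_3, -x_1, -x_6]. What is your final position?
(-8, 8, 1, 7, 10, 1)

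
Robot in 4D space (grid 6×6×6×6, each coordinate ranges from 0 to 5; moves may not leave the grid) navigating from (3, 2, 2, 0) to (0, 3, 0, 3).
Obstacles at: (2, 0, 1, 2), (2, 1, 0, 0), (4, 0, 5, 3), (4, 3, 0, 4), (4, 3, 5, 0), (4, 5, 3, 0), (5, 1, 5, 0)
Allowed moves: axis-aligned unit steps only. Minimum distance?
9
(one shortest path: (3, 2, 2, 0) → (2, 2, 2, 0) → (1, 2, 2, 0) → (0, 2, 2, 0) → (0, 3, 2, 0) → (0, 3, 1, 0) → (0, 3, 0, 0) → (0, 3, 0, 1) → (0, 3, 0, 2) → (0, 3, 0, 3))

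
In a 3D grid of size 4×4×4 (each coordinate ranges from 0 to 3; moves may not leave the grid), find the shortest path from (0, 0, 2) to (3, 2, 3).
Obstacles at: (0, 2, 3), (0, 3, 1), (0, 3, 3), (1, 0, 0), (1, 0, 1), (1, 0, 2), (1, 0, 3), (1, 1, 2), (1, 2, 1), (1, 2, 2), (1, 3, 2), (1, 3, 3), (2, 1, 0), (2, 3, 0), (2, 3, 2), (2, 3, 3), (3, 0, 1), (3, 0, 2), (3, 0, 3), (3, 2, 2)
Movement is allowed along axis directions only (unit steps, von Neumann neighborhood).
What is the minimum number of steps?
6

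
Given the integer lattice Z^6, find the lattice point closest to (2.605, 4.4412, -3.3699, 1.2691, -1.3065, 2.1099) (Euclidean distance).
(3, 4, -3, 1, -1, 2)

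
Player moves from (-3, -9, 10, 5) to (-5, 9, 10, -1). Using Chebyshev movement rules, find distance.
18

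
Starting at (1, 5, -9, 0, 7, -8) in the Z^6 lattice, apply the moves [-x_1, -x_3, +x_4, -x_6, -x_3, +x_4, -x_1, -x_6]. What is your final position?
(-1, 5, -11, 2, 7, -10)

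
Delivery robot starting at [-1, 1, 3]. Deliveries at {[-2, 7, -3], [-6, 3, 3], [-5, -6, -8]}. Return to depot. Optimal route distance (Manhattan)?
62
(one optimal route: (-1, 1, 3) → (-2, 7, -3) → (-5, -6, -8) → (-6, 3, 3) → (-1, 1, 3))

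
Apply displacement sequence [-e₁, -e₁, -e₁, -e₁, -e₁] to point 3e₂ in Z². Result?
(-5, 3)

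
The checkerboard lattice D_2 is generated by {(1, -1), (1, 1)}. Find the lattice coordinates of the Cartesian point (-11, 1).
-6b₁ - 5b₂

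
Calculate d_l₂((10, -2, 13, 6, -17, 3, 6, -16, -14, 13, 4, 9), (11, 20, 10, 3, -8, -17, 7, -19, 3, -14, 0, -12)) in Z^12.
49.689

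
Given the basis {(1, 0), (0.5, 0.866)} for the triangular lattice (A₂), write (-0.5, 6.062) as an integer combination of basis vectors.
-4b₁ + 7b₂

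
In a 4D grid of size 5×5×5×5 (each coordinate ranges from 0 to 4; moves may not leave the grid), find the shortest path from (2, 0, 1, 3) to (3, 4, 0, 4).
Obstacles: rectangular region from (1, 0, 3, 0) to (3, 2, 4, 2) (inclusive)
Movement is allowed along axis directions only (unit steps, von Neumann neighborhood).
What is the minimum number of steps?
7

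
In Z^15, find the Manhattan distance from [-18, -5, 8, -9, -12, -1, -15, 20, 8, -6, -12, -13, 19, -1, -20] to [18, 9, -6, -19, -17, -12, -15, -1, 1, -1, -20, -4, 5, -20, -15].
178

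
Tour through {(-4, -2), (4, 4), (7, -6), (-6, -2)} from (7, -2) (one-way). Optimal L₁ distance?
33
(one optimal route: (7, -2) → (7, -6) → (4, 4) → (-4, -2) → (-6, -2))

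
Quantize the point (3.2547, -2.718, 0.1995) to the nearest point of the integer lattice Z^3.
(3, -3, 0)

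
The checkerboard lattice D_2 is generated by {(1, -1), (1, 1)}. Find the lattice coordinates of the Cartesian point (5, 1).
2b₁ + 3b₂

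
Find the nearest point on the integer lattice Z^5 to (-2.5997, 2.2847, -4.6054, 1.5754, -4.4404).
(-3, 2, -5, 2, -4)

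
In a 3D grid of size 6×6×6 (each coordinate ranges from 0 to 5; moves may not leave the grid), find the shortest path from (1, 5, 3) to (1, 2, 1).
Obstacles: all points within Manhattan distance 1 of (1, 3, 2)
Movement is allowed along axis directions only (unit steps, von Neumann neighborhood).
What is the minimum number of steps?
7
(one shortest path: (1, 5, 3) → (0, 5, 3) → (0, 4, 3) → (0, 3, 3) → (0, 2, 3) → (0, 2, 2) → (0, 2, 1) → (1, 2, 1))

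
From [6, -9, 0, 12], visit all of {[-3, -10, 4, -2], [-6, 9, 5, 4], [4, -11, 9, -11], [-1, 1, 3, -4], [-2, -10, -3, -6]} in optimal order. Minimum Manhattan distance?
111
(one optimal route: (6, -9, 0, 12) → (4, -11, 9, -11) → (-2, -10, -3, -6) → (-3, -10, 4, -2) → (-1, 1, 3, -4) → (-6, 9, 5, 4))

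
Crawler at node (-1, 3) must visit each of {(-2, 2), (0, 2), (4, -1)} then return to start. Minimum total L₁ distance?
20
(one optimal route: (-1, 3) → (-2, 2) → (0, 2) → (4, -1) → (-1, 3))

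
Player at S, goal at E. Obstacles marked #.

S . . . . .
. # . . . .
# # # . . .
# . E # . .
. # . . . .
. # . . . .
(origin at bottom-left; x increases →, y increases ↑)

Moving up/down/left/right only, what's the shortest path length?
11
(one shortest path: (0, 5) → (1, 5) → (2, 5) → (3, 5) → (4, 5) → (4, 4) → (4, 3) → (4, 2) → (4, 1) → (3, 1) → (2, 1) → (2, 2))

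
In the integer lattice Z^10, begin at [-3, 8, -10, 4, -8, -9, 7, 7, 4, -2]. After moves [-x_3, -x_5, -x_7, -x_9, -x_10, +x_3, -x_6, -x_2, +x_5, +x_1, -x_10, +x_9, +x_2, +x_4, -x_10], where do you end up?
(-2, 8, -10, 5, -8, -10, 6, 7, 4, -5)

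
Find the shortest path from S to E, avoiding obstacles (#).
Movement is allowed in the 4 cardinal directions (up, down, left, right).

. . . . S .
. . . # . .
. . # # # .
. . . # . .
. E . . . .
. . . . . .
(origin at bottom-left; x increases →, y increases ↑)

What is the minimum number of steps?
7
(one shortest path: (4, 5) → (3, 5) → (2, 5) → (1, 5) → (1, 4) → (1, 3) → (1, 2) → (1, 1))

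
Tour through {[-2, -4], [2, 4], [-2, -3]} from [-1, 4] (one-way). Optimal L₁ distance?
15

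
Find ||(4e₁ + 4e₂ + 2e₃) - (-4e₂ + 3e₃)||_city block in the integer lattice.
13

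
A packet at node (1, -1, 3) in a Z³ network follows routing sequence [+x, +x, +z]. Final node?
(3, -1, 4)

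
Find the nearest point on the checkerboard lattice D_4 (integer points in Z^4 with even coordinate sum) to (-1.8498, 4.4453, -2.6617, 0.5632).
(-2, 4, -3, 1)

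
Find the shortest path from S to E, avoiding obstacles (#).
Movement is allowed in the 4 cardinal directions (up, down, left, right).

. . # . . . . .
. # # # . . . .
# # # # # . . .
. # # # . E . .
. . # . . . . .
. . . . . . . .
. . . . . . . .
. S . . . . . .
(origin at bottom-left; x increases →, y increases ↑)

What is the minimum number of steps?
8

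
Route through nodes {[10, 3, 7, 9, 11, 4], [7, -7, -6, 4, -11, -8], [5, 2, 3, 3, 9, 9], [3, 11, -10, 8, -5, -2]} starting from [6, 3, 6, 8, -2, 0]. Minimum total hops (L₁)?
142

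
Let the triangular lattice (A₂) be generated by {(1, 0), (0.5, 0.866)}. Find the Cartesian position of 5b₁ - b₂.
(4.5, -0.866)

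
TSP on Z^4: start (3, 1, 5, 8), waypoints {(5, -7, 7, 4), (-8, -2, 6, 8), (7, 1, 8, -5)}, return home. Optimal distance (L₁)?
78
(one optimal route: (3, 1, 5, 8) → (-8, -2, 6, 8) → (5, -7, 7, 4) → (7, 1, 8, -5) → (3, 1, 5, 8))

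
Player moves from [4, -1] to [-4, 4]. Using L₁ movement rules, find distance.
13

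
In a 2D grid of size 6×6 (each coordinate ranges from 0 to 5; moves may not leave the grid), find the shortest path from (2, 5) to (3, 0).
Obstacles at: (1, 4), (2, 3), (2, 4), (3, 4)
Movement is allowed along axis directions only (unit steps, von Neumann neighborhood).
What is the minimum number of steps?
8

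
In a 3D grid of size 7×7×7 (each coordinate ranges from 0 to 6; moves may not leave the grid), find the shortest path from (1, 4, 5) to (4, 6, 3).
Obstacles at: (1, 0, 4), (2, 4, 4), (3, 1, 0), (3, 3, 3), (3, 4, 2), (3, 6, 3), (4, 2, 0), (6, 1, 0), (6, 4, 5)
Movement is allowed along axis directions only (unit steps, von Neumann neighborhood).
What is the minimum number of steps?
7
(one shortest path: (1, 4, 5) → (2, 4, 5) → (3, 4, 5) → (4, 4, 5) → (4, 5, 5) → (4, 6, 5) → (4, 6, 4) → (4, 6, 3))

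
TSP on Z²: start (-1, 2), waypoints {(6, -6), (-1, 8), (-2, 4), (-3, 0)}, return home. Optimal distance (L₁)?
46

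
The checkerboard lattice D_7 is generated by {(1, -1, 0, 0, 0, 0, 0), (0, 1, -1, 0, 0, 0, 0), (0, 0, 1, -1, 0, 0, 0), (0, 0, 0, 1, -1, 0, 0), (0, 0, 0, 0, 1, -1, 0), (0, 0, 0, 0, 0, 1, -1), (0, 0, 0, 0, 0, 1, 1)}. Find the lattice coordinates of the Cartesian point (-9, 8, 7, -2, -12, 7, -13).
-9b₁ - b₂ + 6b₃ + 4b₄ - 8b₅ + 6b₆ - 7b₇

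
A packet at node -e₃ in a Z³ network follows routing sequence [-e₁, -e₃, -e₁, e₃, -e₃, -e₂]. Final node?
(-2, -1, -2)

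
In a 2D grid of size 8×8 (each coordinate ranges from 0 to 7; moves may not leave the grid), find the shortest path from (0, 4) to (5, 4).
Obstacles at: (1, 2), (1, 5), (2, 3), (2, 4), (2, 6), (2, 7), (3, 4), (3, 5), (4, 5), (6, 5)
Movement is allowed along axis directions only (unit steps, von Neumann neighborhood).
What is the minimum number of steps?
11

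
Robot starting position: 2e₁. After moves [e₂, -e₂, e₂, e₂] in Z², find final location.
(2, 2)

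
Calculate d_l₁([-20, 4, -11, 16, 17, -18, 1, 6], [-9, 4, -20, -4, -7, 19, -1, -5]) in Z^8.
114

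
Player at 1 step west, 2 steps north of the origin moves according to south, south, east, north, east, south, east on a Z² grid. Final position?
(2, 0)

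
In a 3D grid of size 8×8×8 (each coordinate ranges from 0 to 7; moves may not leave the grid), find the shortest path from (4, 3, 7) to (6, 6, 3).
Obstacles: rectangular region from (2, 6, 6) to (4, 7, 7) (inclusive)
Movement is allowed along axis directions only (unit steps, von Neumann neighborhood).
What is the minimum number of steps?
9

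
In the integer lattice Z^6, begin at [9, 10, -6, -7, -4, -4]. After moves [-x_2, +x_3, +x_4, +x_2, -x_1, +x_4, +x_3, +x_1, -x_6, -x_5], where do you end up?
(9, 10, -4, -5, -5, -5)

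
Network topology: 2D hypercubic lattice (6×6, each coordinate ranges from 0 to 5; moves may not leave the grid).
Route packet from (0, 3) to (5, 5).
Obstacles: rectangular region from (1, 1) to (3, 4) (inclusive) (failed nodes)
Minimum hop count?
7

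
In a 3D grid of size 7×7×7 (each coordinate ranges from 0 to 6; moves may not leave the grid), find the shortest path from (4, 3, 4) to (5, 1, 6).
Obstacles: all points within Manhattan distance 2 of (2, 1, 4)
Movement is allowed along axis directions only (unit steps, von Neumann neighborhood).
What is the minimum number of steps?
5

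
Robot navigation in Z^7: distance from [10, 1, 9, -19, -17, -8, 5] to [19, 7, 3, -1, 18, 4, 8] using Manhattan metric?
89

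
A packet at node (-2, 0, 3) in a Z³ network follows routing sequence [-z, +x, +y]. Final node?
(-1, 1, 2)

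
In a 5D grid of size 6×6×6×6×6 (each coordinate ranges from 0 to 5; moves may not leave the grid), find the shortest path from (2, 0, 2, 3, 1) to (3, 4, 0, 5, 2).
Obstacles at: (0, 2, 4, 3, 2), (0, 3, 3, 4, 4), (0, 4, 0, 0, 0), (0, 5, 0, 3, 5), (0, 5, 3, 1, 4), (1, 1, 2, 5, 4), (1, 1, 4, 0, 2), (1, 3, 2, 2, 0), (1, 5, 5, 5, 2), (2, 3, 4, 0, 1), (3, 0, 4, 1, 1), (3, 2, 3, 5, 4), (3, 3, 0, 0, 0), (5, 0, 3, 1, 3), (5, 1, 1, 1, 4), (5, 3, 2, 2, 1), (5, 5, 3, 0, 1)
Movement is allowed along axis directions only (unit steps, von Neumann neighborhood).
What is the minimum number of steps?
10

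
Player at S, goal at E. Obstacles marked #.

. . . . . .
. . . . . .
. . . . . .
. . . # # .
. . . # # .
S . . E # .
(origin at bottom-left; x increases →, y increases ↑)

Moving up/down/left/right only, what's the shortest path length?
3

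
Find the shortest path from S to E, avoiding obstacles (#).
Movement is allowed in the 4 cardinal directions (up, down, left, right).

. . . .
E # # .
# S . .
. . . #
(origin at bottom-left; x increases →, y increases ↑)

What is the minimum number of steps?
8
(one shortest path: (1, 1) → (2, 1) → (3, 1) → (3, 2) → (3, 3) → (2, 3) → (1, 3) → (0, 3) → (0, 2))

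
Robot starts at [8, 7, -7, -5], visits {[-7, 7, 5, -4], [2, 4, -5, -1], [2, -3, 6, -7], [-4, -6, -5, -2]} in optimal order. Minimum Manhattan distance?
80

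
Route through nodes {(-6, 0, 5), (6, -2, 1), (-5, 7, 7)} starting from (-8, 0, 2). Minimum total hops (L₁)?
41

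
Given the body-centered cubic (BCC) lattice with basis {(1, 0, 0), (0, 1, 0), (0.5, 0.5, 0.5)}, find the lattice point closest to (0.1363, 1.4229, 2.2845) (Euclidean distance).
(0.5, 1.5, 2.5)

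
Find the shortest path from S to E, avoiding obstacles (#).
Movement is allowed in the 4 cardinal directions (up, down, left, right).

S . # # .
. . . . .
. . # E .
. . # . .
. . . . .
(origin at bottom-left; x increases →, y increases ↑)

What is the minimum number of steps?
5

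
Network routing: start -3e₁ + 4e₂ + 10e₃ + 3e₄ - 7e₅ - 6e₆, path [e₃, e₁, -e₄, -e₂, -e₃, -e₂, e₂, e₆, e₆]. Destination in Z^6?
(-2, 3, 10, 2, -7, -4)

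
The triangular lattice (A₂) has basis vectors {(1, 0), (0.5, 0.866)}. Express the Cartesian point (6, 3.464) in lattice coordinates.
4b₁ + 4b₂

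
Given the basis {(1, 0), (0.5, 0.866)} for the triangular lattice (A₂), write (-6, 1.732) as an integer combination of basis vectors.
-7b₁ + 2b₂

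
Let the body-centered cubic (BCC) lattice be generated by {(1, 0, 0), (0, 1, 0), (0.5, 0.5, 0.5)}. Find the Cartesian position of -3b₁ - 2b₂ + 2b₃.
(-2, -1, 1)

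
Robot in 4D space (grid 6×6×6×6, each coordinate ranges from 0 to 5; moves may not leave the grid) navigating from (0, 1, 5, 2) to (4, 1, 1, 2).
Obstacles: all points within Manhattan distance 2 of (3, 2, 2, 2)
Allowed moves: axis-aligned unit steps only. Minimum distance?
10
(one shortest path: (0, 1, 5, 2) → (1, 1, 5, 2) → (2, 1, 5, 2) → (3, 1, 5, 2) → (4, 1, 5, 2) → (5, 1, 5, 2) → (5, 1, 4, 2) → (5, 1, 3, 2) → (5, 1, 2, 2) → (5, 1, 1, 2) → (4, 1, 1, 2))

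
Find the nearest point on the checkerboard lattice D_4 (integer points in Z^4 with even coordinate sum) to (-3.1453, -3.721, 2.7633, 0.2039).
(-3, -4, 3, 0)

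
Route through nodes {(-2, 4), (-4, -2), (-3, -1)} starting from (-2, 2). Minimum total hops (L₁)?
10
(one optimal route: (-2, 2) → (-2, 4) → (-3, -1) → (-4, -2))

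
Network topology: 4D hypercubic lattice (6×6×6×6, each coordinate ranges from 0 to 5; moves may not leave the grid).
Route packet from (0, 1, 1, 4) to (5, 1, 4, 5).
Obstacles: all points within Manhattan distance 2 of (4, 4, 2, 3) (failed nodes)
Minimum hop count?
9
(one shortest path: (0, 1, 1, 4) → (1, 1, 1, 4) → (2, 1, 1, 4) → (3, 1, 1, 4) → (4, 1, 1, 4) → (5, 1, 1, 4) → (5, 1, 2, 4) → (5, 1, 3, 4) → (5, 1, 4, 4) → (5, 1, 4, 5))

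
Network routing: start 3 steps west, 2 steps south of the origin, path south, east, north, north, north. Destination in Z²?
(-2, 0)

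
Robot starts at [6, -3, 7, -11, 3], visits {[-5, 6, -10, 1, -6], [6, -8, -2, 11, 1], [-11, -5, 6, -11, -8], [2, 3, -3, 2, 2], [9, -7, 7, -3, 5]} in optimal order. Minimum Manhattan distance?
147
(one optimal route: (6, -3, 7, -11, 3) → (9, -7, 7, -3, 5) → (6, -8, -2, 11, 1) → (2, 3, -3, 2, 2) → (-5, 6, -10, 1, -6) → (-11, -5, 6, -11, -8))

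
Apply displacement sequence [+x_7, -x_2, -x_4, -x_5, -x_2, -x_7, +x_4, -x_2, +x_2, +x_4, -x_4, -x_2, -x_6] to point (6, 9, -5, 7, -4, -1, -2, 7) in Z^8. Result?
(6, 6, -5, 7, -5, -2, -2, 7)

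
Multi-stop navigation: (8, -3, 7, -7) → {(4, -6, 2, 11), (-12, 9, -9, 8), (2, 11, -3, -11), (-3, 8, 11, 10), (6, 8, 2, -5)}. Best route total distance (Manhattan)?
142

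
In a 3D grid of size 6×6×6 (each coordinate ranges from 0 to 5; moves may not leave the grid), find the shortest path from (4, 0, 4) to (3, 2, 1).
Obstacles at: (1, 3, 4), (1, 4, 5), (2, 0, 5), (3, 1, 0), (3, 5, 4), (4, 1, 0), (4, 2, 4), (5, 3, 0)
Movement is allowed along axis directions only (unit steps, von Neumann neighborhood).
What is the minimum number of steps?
6
(one shortest path: (4, 0, 4) → (3, 0, 4) → (3, 1, 4) → (3, 2, 4) → (3, 2, 3) → (3, 2, 2) → (3, 2, 1))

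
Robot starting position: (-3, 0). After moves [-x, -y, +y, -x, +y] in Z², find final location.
(-5, 1)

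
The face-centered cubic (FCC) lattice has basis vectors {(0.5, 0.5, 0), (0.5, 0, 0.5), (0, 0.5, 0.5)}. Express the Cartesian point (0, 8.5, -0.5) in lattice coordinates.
9b₁ - 9b₂ + 8b₃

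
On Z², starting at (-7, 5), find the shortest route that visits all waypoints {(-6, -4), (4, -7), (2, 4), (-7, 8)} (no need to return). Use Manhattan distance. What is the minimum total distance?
42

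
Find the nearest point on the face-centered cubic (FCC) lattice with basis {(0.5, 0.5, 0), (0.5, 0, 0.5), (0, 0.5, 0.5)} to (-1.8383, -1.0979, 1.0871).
(-2, -1, 1)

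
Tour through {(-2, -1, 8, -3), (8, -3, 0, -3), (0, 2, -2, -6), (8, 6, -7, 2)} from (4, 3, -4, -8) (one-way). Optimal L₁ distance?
68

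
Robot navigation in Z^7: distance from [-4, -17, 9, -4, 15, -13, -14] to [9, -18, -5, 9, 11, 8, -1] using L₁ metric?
79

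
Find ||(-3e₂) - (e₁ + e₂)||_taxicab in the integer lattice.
5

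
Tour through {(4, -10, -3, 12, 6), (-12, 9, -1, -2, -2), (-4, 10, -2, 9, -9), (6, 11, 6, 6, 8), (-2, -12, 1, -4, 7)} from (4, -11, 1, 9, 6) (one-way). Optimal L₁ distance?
148
(one optimal route: (4, -11, 1, 9, 6) → (4, -10, -3, 12, 6) → (-2, -12, 1, -4, 7) → (-12, 9, -1, -2, -2) → (-4, 10, -2, 9, -9) → (6, 11, 6, 6, 8))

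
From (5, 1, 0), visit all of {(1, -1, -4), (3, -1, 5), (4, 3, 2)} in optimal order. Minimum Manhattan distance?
24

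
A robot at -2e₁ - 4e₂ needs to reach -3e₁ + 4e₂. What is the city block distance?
9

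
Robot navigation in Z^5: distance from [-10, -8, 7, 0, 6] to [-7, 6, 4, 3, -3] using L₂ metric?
17.4356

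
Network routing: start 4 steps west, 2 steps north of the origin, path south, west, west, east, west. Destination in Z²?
(-6, 1)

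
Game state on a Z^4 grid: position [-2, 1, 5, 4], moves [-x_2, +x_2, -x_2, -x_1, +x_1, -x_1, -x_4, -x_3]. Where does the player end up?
(-3, 0, 4, 3)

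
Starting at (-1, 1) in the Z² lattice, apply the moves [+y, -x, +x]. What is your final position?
(-1, 2)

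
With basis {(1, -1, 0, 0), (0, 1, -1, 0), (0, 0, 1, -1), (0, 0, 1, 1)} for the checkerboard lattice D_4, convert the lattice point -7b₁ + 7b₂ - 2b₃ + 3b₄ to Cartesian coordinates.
(-7, 14, -6, 5)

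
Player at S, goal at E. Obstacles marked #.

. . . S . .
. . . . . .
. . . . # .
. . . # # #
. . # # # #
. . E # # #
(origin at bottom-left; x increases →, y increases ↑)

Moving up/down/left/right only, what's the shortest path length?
8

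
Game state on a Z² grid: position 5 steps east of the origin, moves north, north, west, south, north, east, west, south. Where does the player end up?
(4, 1)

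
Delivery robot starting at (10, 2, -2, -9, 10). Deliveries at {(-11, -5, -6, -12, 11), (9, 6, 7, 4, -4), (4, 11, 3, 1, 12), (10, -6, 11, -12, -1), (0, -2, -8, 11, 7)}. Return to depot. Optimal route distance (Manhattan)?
226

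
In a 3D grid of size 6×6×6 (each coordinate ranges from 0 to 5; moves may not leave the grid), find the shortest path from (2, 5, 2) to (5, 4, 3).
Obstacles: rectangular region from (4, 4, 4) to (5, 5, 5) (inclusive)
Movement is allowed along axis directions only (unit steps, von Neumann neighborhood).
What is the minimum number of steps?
5
(one shortest path: (2, 5, 2) → (3, 5, 2) → (4, 5, 2) → (5, 5, 2) → (5, 4, 2) → (5, 4, 3))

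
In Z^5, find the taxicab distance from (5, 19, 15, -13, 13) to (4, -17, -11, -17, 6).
74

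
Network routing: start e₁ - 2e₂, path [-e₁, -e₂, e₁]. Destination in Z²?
(1, -3)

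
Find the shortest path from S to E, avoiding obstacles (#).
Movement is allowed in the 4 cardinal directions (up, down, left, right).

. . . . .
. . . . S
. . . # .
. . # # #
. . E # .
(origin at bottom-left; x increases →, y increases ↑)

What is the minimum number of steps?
7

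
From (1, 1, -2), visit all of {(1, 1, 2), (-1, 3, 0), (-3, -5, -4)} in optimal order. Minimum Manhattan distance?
24
(one optimal route: (1, 1, -2) → (1, 1, 2) → (-1, 3, 0) → (-3, -5, -4))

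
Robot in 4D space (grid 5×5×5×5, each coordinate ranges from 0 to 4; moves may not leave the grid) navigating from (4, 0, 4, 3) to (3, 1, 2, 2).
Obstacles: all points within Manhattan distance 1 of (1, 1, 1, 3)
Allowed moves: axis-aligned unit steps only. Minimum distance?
5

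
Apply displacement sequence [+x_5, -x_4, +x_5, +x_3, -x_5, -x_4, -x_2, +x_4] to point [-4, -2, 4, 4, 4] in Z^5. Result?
(-4, -3, 5, 3, 5)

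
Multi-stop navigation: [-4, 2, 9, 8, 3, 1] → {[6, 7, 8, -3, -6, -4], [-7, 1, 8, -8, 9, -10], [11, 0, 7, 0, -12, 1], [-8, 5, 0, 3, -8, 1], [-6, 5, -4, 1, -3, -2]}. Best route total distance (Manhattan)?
160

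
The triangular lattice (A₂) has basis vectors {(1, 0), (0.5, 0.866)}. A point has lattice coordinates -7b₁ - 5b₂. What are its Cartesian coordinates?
(-9.5, -4.33)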